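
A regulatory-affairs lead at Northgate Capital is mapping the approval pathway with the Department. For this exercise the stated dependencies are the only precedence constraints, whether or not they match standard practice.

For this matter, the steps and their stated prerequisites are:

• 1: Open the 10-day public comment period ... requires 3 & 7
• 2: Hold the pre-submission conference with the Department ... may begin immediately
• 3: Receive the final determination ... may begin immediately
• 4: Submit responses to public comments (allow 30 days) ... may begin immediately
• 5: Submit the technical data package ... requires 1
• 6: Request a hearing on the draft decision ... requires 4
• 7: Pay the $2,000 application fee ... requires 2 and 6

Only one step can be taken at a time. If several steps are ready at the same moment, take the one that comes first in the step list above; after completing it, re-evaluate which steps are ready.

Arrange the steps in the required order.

2, 3, 4, 6, 7, 1, 5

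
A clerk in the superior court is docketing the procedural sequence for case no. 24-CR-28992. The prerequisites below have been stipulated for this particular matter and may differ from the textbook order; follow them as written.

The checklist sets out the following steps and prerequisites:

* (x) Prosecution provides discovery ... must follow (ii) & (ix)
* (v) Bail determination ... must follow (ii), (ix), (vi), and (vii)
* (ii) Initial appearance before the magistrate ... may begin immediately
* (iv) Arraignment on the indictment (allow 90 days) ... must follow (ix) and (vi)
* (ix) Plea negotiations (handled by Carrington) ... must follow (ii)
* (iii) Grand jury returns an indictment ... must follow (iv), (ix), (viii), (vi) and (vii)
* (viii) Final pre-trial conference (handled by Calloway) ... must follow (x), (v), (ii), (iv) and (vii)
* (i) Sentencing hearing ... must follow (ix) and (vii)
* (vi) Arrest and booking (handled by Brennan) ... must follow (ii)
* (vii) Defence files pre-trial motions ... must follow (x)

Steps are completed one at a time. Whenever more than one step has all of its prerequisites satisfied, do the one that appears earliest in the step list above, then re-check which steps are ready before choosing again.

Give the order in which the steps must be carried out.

(ii), (ix), (x), (vi), (iv), (vii), (v), (viii), (iii), (i)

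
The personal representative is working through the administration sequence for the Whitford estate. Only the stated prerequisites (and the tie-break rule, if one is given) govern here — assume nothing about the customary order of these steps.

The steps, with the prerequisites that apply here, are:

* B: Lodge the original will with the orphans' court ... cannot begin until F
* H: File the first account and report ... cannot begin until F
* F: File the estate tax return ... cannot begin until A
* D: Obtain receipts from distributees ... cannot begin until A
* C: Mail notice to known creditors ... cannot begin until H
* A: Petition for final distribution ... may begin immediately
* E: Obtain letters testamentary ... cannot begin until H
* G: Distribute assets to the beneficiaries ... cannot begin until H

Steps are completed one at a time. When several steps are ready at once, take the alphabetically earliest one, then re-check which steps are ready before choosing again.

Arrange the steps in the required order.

Only A has no prerequisites, so it is first.
D and F are both available; D has the earlier label → D.
F needed A, now all done → F.
Now B and H have their prerequisites met. B has the earlier label, so B next.
H needed F, now all done → H.
Now C, E and G have their prerequisites met. C has the earlier label, so C next.
Ready: E and G. E has the earlier label → E.
G needed H, now all done → G.

A D F B H C E G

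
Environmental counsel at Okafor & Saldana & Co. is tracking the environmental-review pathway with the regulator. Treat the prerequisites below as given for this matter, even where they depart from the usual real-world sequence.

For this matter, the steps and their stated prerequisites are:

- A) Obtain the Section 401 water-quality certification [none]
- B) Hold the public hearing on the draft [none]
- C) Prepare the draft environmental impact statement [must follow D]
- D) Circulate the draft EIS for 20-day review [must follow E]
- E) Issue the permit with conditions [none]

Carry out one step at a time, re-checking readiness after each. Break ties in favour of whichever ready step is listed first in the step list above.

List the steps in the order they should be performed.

A, B, E, D, C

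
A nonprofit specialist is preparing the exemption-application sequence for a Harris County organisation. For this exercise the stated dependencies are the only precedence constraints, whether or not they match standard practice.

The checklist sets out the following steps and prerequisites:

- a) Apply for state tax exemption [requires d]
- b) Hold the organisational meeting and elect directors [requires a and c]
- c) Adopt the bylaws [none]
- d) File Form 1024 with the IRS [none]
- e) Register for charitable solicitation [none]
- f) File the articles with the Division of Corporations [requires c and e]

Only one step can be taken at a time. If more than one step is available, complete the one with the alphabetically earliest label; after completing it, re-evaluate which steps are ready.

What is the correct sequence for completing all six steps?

c → d → a → b → e → f

Nothing is required for c, d and e. c has the earlier label → c first.
d and e are both available; d has the earlier label → d.
Ready: a and e. a has the earlier label → a.
b and e are both available; b has the earlier label → b.
e is the only step now ready → e.
f needed c and e, now all done → f.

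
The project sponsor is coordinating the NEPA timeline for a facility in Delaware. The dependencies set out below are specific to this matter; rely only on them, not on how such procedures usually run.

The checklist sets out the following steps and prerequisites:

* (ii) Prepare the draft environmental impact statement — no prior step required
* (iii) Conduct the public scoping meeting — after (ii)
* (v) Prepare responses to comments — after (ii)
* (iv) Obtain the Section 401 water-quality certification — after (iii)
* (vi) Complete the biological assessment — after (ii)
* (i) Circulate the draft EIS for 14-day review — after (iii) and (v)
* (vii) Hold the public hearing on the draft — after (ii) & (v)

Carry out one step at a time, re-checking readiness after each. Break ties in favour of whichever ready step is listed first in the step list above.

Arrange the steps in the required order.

(ii), (iii), (v), (iv), (vi), (i), (vii)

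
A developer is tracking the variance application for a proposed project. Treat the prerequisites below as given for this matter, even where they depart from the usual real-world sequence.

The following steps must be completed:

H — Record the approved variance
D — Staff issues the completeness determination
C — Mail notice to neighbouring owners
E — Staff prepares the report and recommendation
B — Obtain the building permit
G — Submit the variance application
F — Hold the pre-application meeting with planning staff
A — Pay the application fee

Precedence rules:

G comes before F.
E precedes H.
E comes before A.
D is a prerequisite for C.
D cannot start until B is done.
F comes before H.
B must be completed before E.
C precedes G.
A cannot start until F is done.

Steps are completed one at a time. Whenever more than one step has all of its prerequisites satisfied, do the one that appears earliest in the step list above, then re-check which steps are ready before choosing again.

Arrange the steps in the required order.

B D C E G F H A

B has no prerequisites → B first.
Now D and E have their prerequisites met. D is listed earlier, so D next.
C and E are both available; C is listed earlier → C.
E and G are both available; E is listed earlier → E.
Next only G has its prerequisites met → G.
F needed G, now all done → F.
Now H and A have their prerequisites met. H is listed earlier, so H next.
A needed E and F, now all done → A.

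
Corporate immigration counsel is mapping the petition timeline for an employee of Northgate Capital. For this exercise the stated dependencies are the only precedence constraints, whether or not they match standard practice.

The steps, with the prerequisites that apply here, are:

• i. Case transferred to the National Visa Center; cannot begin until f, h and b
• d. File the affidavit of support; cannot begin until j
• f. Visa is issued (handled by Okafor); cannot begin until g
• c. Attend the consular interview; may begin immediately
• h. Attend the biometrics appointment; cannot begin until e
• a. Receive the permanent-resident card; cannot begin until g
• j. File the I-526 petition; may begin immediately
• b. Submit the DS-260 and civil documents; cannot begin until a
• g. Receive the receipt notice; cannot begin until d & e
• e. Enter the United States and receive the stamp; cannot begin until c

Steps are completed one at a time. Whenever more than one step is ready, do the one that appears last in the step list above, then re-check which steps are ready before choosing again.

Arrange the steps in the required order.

j c e h d g a b f i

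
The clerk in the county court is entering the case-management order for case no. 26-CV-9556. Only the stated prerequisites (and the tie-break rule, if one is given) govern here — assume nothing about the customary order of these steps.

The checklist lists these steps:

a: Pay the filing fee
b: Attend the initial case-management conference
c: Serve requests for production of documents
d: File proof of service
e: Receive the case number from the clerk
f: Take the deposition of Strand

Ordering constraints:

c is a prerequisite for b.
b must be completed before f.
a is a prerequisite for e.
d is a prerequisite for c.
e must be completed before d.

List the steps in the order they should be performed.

a has no prerequisites → a first.
e needed a, now all done → e.
d needed e, now all done → d.
That leaves c as the only ready step → c.
b needed c, now all done → b.
f needed b, now all done → f.

a, e, d, c, b, f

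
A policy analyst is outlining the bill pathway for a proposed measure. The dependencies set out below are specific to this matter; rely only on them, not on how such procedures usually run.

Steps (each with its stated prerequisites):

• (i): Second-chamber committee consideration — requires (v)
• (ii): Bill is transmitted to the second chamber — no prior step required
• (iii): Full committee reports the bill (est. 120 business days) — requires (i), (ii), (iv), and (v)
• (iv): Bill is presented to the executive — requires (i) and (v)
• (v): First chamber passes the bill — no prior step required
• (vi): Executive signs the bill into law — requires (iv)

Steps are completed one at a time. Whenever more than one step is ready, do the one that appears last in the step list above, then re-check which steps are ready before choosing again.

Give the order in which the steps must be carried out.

Nothing is required for (v) and (ii). (v) is listed later → (v) first.
(i) now also ready, so the ready set is {(ii), (i)}; (ii) is listed later → (ii).
That leaves (i) as the only ready step → (i).
That leaves (iv) as the only ready step → (iv).
Now (vi) and (iii) have their prerequisites met. (vi) is listed later, so (vi) next.
(iii) needed (v), (iv), (ii) and (i), now all done → (iii).

(v) → (ii) → (i) → (iv) → (vi) → (iii)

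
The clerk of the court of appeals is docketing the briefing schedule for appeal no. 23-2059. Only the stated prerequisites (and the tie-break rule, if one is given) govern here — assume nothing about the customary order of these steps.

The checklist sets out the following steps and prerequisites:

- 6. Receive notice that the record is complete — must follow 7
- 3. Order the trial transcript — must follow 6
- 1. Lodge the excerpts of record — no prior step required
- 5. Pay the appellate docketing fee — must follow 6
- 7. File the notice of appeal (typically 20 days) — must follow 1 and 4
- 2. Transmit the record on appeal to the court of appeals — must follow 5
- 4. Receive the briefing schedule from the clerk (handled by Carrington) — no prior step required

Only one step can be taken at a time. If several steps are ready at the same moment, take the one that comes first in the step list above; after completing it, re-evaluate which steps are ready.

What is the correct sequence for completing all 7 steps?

Nothing is required for 1 and 4. 1 is listed earlier → 1 first.
That leaves 4 as the only ready step → 4.
That leaves 7 as the only ready step → 7.
6 needed 7, now all done → 6.
Ready: 3 and 5. 3 is listed earlier → 3.
Next only 5 has its prerequisites met → 5.
That leaves 2 as the only ready step → 2.

1 → 4 → 7 → 6 → 3 → 5 → 2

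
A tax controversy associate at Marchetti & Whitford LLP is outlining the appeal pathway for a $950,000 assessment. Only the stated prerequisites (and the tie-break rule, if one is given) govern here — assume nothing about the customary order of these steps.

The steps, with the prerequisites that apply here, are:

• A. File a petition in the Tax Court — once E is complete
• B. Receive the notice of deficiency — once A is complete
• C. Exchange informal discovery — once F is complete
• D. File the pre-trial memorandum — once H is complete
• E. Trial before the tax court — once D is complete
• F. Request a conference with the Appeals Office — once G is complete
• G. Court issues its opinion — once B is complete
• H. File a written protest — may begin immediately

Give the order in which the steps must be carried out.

H, D, E, A, B, G, F, C

H is the only step with nothing outstanding, so it goes first.
That leaves D as the only ready step → D.
E needed D, now all done → E.
That leaves A as the only ready step → A.
B needed A, now all done → B.
That leaves G as the only ready step → G.
F needed G, now all done → F.
C needed F, now all done → C.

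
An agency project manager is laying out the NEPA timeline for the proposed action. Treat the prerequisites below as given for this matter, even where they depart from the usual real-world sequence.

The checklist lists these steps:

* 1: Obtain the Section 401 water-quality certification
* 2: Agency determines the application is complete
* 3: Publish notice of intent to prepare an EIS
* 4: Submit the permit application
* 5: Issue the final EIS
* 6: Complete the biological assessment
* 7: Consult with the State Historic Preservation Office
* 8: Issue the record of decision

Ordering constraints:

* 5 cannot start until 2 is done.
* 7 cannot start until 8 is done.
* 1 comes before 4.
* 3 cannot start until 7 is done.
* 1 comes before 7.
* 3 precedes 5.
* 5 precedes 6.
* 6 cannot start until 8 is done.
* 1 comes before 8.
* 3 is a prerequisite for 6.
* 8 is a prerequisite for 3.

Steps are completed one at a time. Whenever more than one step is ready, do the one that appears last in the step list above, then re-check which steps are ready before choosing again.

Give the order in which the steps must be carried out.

Nothing is required for 2 and 1. 2 is listed later → 2 first.
That leaves 1 as the only ready step → 1.
8 and 4 are both available; 8 is listed later → 8.
Now 7 and 4 have their prerequisites met. 7 is listed later, so 7 next.
3 now also ready, so the ready set is {4, 3}; 4 is listed later → 4.
3 needed 8 and 7, now all done → 3.
Next only 5 has its prerequisites met → 5.
6 is the only step now ready → 6.

2 → 1 → 8 → 7 → 4 → 3 → 5 → 6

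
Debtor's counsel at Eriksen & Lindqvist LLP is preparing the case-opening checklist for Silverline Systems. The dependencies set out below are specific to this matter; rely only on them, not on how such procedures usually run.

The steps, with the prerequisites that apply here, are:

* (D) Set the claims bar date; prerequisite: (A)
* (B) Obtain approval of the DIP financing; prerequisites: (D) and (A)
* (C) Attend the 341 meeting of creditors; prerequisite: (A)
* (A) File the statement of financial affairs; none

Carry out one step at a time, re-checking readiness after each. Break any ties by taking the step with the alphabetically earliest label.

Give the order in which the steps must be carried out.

(A) (C) (D) (B)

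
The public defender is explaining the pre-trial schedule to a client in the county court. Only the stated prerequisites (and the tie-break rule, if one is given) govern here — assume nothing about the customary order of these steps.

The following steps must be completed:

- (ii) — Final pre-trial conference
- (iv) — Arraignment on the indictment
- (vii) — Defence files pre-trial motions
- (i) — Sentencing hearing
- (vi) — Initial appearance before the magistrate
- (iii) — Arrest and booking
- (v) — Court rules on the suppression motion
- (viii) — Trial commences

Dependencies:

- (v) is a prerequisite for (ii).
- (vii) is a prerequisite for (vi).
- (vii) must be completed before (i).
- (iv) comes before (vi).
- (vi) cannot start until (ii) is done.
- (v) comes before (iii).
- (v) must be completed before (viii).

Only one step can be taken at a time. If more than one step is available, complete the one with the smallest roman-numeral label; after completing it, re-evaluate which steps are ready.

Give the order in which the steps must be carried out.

(iv) (v) (ii) (iii) (vii) (i) (vi) (viii)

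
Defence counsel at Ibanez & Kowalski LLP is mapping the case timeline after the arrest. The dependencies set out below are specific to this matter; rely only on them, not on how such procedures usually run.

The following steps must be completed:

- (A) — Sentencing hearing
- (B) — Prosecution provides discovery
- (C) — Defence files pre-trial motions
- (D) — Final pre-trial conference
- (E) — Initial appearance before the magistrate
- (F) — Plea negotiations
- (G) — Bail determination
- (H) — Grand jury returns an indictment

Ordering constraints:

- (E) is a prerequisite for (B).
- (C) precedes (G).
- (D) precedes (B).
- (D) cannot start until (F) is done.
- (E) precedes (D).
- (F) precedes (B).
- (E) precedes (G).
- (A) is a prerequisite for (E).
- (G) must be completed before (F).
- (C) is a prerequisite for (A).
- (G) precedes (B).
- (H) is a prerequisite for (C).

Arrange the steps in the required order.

(H), (C), (A), (E), (G), (F), (D), (B)

(H) is the only step with nothing outstanding, so it goes first.
(C) needed (H), now all done → (C).
(A) needed (C), now all done → (A).
(E) is the only step now ready → (E).
(G) needed (C) and (E), now all done → (G).
That leaves (F) as the only ready step → (F).
(D) needed (E) and (F), now all done → (D).
(B) needed (D), (E), (F) and (G), now all done → (B).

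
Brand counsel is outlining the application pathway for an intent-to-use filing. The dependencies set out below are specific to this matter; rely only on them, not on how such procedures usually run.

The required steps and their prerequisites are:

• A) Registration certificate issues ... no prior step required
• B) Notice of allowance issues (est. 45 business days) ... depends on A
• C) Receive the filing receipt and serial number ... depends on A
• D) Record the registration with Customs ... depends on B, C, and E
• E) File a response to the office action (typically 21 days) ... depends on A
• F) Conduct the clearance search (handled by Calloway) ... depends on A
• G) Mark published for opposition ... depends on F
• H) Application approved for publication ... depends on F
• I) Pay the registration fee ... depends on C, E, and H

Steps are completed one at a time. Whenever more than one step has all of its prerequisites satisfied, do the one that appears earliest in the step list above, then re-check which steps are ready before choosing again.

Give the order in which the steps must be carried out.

A is the only step with nothing outstanding, so it goes first.
B, C, E and F are all available; B is listed earlier → B.
C, E and F are all available; C is listed earlier → C.
Ready: E and F. E is listed earlier → E.
Now D and F have their prerequisites met. D is listed earlier, so D next.
That leaves F as the only ready step → F.
Now G and H have their prerequisites met. G is listed earlier, so G next.
H is the only step now ready → H.
I needed C, E and H, now all done → I.

A B C E D F G H I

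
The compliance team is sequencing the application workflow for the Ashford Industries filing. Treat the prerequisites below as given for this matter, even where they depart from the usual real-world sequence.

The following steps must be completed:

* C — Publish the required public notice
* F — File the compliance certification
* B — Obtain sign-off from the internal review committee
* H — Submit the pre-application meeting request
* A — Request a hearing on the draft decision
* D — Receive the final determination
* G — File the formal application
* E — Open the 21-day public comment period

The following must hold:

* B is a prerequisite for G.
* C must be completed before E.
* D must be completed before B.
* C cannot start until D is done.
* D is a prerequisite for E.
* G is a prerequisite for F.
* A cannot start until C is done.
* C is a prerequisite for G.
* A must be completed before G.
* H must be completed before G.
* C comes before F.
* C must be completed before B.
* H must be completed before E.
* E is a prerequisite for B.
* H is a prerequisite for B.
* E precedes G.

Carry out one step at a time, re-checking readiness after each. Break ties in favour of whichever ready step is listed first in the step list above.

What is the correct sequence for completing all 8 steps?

H and D have no prerequisites; H is listed earlier, so H is first.
Next only D has its prerequisites met → D.
C needed D, now all done → C.
Ready: A and E. A is listed earlier → A.
E needed C, H and D, now all done → E.
B needed C, H, D and E, now all done → B.
G needed C, B, H, A and E, now all done → G.
F needed C and G, now all done → F.

H, D, C, A, E, B, G, F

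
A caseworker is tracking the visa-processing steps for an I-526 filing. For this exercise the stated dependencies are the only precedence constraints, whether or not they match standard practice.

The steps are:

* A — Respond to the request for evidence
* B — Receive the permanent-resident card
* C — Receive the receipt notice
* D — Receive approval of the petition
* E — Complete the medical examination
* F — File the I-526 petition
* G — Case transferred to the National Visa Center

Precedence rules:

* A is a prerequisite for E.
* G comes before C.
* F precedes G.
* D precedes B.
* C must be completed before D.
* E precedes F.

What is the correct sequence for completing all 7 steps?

A, E, F, G, C, D, B

Only A has no prerequisites, so it is first.
Next only E has its prerequisites met → E.
That leaves F as the only ready step → F.
G needed F, now all done → G.
That leaves C as the only ready step → C.
Next only D has its prerequisites met → D.
B is the only step now ready → B.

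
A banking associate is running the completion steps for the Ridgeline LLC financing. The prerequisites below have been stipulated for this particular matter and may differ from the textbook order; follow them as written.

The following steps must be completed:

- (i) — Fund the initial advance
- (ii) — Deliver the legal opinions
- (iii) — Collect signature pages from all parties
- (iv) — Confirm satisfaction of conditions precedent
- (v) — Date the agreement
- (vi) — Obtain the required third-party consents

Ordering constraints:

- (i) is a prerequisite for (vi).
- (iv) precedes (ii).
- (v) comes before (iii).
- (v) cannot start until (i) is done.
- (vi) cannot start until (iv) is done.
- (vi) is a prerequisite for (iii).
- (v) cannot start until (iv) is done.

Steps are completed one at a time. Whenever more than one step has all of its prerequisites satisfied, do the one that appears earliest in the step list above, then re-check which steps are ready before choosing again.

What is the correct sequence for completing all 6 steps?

(i), (iv), (ii), (v), (vi), (iii)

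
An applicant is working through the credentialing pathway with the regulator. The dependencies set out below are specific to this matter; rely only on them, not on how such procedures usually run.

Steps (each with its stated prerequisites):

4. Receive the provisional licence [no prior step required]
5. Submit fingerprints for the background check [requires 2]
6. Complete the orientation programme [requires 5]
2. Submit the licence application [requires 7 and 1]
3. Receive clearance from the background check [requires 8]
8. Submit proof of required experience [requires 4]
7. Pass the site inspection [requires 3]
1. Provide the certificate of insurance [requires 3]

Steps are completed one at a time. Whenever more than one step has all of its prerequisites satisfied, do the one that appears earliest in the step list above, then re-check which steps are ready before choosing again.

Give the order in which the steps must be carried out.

4 is the only step with nothing outstanding, so it goes first.
8 is the only step now ready → 8.
That leaves 3 as the only ready step → 3.
Ready: 7 and 1. 7 is listed earlier → 7.
1 needed 3, now all done → 1.
2 needed 7 and 1, now all done → 2.
That leaves 5 as the only ready step → 5.
6 needed 5, now all done → 6.

4 8 3 7 1 2 5 6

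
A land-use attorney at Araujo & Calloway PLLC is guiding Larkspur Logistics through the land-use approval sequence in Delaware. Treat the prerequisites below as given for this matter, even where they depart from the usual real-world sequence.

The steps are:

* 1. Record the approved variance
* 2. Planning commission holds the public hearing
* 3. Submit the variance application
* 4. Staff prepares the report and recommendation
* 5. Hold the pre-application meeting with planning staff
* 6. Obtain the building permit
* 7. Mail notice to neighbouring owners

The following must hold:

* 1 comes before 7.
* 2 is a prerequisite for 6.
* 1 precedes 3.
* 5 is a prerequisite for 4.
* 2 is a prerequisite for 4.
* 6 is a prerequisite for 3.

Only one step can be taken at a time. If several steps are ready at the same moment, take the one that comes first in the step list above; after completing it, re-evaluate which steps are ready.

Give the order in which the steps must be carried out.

Nothing is required for 1, 2 and 5. 1 is listed earlier → 1 first.
7 now also ready, so the ready set is {2, 5, 7}; 2 is listed earlier → 2.
5, 6 and 7 are all available; 5 is listed earlier → 5.
Now 4, 6 and 7 have their prerequisites met. 4 is listed earlier, so 4 next.
Ready: 6 and 7. 6 is listed earlier → 6.
3 now also ready, so the ready set is {3, 7}; 3 is listed earlier → 3.
7 needed 1, now all done → 7.

1, 2, 5, 4, 6, 3, 7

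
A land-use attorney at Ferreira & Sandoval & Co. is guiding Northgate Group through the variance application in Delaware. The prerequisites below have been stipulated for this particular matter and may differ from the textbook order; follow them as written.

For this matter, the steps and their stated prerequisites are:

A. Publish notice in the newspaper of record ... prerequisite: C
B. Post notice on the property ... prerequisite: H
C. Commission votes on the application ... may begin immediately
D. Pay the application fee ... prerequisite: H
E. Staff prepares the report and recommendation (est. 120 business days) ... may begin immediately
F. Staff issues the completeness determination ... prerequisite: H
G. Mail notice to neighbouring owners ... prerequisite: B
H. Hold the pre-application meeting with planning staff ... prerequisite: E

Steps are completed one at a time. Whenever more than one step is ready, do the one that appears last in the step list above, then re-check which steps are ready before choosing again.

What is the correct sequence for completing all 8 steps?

E and C have no prerequisites; E is listed later, so E is first.
Now H and C have their prerequisites met. H is listed later, so H next.
Now F, D, C and B have their prerequisites met. F is listed later, so F next.
Ready: D, C and B. D is listed later → D.
Now C and B have their prerequisites met. C is listed later, so C next.
Ready: B and A. B is listed later → B.
Now G and A have their prerequisites met. G is listed later, so G next.
That leaves A as the only ready step → A.

E → H → F → D → C → B → G → A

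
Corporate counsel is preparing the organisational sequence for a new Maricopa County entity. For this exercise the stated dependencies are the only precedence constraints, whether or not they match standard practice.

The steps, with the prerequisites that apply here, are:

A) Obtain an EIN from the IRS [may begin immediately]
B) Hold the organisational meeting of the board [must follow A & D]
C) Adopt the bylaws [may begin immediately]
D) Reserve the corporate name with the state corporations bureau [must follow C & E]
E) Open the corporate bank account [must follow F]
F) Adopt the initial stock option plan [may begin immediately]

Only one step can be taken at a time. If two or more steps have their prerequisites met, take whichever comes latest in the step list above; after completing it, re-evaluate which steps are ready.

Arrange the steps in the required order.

F → E → C → D → A → B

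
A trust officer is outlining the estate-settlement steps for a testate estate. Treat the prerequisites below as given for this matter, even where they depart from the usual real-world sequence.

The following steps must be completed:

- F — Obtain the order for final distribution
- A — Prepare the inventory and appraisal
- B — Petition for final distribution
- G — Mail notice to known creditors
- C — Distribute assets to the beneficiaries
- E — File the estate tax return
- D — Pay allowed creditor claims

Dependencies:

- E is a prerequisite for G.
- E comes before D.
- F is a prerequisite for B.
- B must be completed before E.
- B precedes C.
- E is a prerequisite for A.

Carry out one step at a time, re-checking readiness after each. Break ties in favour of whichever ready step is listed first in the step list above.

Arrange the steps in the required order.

F, B, C, E, A, G, D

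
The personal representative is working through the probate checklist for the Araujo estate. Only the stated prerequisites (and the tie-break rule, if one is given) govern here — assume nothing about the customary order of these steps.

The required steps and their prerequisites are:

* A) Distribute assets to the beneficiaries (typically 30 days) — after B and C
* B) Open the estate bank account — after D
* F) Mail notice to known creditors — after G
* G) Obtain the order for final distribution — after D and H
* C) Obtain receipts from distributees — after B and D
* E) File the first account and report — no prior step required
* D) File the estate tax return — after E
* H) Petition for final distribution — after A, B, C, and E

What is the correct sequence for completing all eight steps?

E → D → B → C → A → H → G → F

E has no prerequisites → E first.
D needed E, now all done → D.
B needed D, now all done → B.
C needed B and D, now all done → C.
A needed B and C, now all done → A.
H needed A, B, C and E, now all done → H.
G is the only step now ready → G.
Next only F has its prerequisites met → F.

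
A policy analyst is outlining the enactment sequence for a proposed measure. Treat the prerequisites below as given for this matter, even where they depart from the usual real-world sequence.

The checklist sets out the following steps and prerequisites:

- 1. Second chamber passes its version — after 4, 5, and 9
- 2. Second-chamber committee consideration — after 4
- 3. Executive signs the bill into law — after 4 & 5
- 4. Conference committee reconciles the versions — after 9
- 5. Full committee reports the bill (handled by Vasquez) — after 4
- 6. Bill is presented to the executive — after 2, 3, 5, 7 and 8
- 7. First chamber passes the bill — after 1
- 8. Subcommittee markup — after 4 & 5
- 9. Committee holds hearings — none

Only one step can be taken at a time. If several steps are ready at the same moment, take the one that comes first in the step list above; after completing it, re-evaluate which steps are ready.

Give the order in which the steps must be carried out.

9, 4, 2, 5, 1, 3, 7, 8, 6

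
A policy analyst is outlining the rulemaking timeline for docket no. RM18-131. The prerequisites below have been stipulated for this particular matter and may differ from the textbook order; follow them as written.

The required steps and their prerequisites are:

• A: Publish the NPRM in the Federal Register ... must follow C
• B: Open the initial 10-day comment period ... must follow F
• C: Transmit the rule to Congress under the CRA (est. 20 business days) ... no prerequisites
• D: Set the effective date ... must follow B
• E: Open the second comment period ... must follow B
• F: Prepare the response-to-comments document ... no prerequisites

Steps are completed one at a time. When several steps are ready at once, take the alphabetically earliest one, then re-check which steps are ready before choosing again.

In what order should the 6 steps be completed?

Nothing is required for C and F. C has the earlier label → C first.
A and F are both available; A has the earlier label → A.
F is the only step now ready → F.
B needed F, now all done → B.
Now D and E have their prerequisites met. D has the earlier label, so D next.
E needed B, now all done → E.

C, A, F, B, D, E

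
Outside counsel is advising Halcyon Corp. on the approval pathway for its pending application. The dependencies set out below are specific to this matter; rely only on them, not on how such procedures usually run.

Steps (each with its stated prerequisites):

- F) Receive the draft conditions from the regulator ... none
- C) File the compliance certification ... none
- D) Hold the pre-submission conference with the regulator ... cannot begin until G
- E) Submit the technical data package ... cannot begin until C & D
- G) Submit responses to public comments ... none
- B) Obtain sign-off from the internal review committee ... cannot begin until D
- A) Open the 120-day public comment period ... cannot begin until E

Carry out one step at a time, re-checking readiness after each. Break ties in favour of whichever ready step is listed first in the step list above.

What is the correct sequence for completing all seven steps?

F C G D E B A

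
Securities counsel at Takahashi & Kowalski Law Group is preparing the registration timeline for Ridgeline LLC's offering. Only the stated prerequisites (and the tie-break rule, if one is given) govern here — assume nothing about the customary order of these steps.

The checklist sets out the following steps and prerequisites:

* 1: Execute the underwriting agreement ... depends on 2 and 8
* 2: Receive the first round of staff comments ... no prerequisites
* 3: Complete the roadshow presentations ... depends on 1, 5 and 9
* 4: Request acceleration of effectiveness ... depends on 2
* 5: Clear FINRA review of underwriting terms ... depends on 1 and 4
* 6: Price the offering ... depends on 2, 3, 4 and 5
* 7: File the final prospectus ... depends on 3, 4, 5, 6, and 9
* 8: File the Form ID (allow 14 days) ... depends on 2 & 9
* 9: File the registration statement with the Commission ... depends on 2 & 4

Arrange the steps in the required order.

2 is the only step with nothing outstanding, so it goes first.
4 needed 2, now all done → 4.
9 needed 2 and 4, now all done → 9.
8 is the only step now ready → 8.
1 needed 2 and 8, now all done → 1.
Next only 5 has its prerequisites met → 5.
3 is the only step now ready → 3.
Next only 6 has its prerequisites met → 6.
7 needed 3, 4, 5, 6 and 9, now all done → 7.

2 4 9 8 1 5 3 6 7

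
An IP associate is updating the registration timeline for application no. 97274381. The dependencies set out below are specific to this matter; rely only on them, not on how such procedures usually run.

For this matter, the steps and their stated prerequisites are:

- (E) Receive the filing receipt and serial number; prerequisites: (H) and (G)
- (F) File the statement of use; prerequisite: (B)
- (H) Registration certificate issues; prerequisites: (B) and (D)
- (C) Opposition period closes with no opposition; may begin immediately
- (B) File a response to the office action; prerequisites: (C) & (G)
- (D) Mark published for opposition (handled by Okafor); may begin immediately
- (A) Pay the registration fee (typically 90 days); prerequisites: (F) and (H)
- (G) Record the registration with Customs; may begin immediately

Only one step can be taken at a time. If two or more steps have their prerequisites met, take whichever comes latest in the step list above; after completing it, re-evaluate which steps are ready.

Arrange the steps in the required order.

(G), (D) and (C) have no prerequisites; (G) is listed later, so (G) is first.
Ready: (D) and (C). (D) is listed later → (D).
(C) is the only step now ready → (C).
(B) is the only step now ready → (B).
(H) and (F) are both available; (H) is listed later → (H).
(E) now also ready, so the ready set is {(F), (E)}; (F) is listed later → (F).
(A) now also ready, so the ready set is {(A), (E)}; (A) is listed later → (A).
Next only (E) has its prerequisites met → (E).

(G) (D) (C) (B) (H) (F) (A) (E)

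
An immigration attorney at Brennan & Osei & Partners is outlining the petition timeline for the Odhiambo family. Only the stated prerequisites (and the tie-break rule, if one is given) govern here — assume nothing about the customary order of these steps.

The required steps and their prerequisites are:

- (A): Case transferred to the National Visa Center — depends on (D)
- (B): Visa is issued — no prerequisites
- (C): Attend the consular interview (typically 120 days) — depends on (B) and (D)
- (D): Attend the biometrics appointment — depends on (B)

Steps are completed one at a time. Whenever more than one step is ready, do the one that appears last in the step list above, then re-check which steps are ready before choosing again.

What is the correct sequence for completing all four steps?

Only (B) has no prerequisites, so it is first.
(D) needed (B), now all done → (D).
(C) and (A) are both available; (C) is listed later → (C).
That leaves (A) as the only ready step → (A).

(B) → (D) → (C) → (A)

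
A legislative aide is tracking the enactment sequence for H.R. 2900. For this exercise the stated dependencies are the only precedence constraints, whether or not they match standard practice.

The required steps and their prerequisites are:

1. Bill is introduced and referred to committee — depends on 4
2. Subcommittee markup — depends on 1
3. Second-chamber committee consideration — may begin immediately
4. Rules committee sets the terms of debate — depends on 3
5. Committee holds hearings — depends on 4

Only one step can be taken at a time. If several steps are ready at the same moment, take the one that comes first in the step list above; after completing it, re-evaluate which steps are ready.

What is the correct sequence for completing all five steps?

Only 3 has no prerequisites, so it is first.
4 needed 3, now all done → 4.
Ready: 1 and 5. 1 is listed earlier → 1.
Ready: 2 and 5. 2 is listed earlier → 2.
5 needed 4, now all done → 5.

3, 4, 1, 2, 5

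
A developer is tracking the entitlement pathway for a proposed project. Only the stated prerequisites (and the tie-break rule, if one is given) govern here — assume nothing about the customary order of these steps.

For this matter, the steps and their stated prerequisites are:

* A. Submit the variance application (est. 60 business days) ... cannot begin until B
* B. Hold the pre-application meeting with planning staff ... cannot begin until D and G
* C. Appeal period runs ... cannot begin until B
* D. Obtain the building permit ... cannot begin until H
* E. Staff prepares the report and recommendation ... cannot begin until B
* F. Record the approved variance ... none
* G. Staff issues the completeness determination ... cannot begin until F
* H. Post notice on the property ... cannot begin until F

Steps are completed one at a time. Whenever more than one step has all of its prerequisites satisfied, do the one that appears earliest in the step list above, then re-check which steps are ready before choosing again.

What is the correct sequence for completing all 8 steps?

F G H D B A C E

F is the only step with nothing outstanding, so it goes first.
Ready: G and H. G is listed earlier → G.
H is the only step now ready → H.
Next only D has its prerequisites met → D.
B needed D and G, now all done → B.
A, C and E are all available; A is listed earlier → A.
Now C and E have their prerequisites met. C is listed earlier, so C next.
E needed B, now all done → E.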